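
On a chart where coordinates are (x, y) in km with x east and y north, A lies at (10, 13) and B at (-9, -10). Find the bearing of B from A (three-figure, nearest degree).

Δeast = -9 − 10 = -19.00; Δnorth = -10 − 13 = -23.00.
Bearing = atan2(Δeast, Δnorth) mod 360° = 219.56° ≈ 220°.

220°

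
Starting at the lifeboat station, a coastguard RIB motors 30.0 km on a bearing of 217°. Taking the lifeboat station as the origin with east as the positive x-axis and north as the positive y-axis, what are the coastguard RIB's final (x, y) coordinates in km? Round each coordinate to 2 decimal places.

(-18.05, -23.96)

Leg 1 (217°, 30.0 km): east 30.0 sin 217° = -18.05, north 30.0 cos 217° = -23.96
Summing: -18.05 km east, -23.96 km north → (-18.05, -23.96).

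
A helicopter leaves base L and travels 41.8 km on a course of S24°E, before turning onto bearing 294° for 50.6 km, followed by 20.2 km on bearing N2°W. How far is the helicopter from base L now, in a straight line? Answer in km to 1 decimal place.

30.0 km

Leg 1 (S24°E, 41.8 km): east 41.8 sin 156° = 17.00, north 41.8 cos 156° = -38.19
Leg 2 (294°, 50.6 km): east 50.6 sin 294° = -46.23, north 50.6 cos 294° = 20.58
Leg 3 (N2°W, 20.2 km): east 20.2 sin 358° = -0.70, north 20.2 cos 358° = 20.19
Net: -29.93 east, 2.58 north. Distance = √((-29.93)² + (2.58)²) = 30.040 km.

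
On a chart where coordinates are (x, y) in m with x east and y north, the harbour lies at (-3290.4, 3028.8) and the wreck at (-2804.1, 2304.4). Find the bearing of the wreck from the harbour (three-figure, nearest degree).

146°

Δeast = -2804.1 − -3290.4 = 486.30; Δnorth = 2304.4 − 3028.8 = -724.40.
Bearing = atan2(Δeast, Δnorth) mod 360° = 146.13° ≈ 146°.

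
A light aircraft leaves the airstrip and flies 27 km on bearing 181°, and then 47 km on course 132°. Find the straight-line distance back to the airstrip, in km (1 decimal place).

Leg 1 (181°, 27 km): east 27 sin 181° = -0.47, north 27 cos 181° = -27.00
Leg 2 (132°, 47 km): east 47 sin 132° = 34.93, north 47 cos 132° = -31.45
Net: 34.46 east, -58.45 north. Distance = √((34.46)² + (-58.45)²) = 67.846 km.

67.8 km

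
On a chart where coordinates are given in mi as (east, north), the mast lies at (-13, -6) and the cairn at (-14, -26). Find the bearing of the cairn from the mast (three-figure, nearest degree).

183°

Δeast = -14 − -13 = -1.00; Δnorth = -26 − -6 = -20.00.
Bearing = atan2(Δeast, Δnorth) mod 360° = 182.86° ≈ 183°.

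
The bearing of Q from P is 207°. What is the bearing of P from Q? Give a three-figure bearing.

Back-bearing = 207° − 180° = 027°.

027°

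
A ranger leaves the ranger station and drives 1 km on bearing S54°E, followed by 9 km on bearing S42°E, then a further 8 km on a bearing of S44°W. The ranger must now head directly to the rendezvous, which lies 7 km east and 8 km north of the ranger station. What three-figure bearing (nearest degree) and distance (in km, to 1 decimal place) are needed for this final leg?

015°, 21.8 km

Leg 1 (S54°E, 1 km): east 1 sin 126° = 0.81, north 1 cos 126° = -0.59
Leg 2 (S42°E, 9 km): east 9 sin 138° = 6.02, north 9 cos 138° = -6.69
Leg 3 (S44°W, 8 km): east 8 sin 224° = -5.56, north 8 cos 224° = -5.75
Current position: (1.27, -13.03). Target: (7, 8). Remaining: Δeast = 5.73, Δnorth = 21.03.
Bearing = atan2(5.73, 21.03) mod 360° = 15.23°; distance = √((5.73)² + (21.03)²) = 21.796 km.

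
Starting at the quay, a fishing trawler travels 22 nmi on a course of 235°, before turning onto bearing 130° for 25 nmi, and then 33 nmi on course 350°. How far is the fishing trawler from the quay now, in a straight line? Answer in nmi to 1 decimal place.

6.0 nmi

Leg 1 (235°, 22 nmi): east 22 sin 235° = -18.02, north 22 cos 235° = -12.62
Leg 2 (130°, 25 nmi): east 25 sin 130° = 19.15, north 25 cos 130° = -16.07
Leg 3 (350°, 33 nmi): east 33 sin 350° = -5.73, north 33 cos 350° = 32.50
Net: -4.60 east, 3.81 north. Distance = √((-4.60)² + (3.81)²) = 5.974 nmi.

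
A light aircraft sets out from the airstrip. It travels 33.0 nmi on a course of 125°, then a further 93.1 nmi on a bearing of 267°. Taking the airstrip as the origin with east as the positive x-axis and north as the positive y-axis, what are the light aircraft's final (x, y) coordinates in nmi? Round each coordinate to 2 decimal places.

Leg 1 (125°, 33.0 nmi): east 33.0 sin 125° = 27.03, north 33.0 cos 125° = -18.93
Leg 2 (267°, 93.1 nmi): east 93.1 sin 267° = -92.97, north 93.1 cos 267° = -4.87
Summing: -65.94 nmi east, -23.80 nmi north → (-65.94, -23.80).

(-65.94, -23.80)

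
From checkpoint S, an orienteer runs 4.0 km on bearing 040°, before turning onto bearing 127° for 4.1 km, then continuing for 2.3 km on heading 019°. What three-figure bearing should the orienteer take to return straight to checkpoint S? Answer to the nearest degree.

247°

Leg 1 (040°, 4.0 km): east 4.0 sin 40° = 2.57, north 4.0 cos 40° = 3.06
Leg 2 (127°, 4.1 km): east 4.1 sin 127° = 3.27, north 4.1 cos 127° = -2.47
Leg 3 (019°, 2.3 km): east 2.3 sin 19° = 0.75, north 2.3 cos 19° = 2.17
Net displacement: 6.59 east, 2.77 north. Direction back to start is (-6.59, -2.77): bearing = atan2(-6.59, -2.77) mod 360° = 247.20° ≈ 247°.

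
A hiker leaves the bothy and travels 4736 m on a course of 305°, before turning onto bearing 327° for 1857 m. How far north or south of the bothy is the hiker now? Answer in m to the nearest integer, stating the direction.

Leg 1 (305°, 4736 m): east 4736 sin 305° = -3879.50, north 4736 cos 305° = 2716.46
Leg 2 (327°, 1857 m): east 1857 sin 327° = -1011.39, north 1857 cos 327° = 1557.41
Net north component: 4273.87 m.

4274 m north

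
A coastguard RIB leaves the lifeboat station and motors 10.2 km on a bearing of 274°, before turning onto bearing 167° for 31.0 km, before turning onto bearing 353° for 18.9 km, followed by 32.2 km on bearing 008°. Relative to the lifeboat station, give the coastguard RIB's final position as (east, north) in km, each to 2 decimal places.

Leg 1 (274°, 10.2 km): east 10.2 sin 274° = -10.18, north 10.2 cos 274° = 0.71
Leg 2 (167°, 31.0 km): east 31.0 sin 167° = 6.97, north 31.0 cos 167° = -30.21
Leg 3 (353°, 18.9 km): east 18.9 sin 353° = -2.30, north 18.9 cos 353° = 18.76
Leg 4 (008°, 32.2 km): east 32.2 sin 8° = 4.48, north 32.2 cos 8° = 31.89
Summing: -1.02 km east, 21.15 km north → (-1.02, 21.15).

(-1.02, 21.15)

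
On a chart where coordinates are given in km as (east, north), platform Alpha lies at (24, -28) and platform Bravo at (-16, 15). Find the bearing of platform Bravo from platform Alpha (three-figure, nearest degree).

317°

Δeast = -16 − 24 = -40.00; Δnorth = 15 − -28 = 43.00.
Bearing = atan2(Δeast, Δnorth) mod 360° = 317.07° ≈ 317°.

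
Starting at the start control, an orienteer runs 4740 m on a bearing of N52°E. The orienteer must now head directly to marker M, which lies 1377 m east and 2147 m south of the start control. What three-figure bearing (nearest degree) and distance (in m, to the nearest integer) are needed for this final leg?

205°, 5587 m

Leg 1 (N52°E, 4740 m): east 4740 sin 52° = 3735.17, north 4740 cos 52° = 2918.24
Current position: (3735.17, 2918.24). Target: (1377, -2147). Remaining: Δeast = -2358.17, Δnorth = -5065.24.
Bearing = atan2(-2358.17, -5065.24) mod 360° = 204.96°; distance = √((-2358.17)² + (-5065.24)²) = 5587.269 m.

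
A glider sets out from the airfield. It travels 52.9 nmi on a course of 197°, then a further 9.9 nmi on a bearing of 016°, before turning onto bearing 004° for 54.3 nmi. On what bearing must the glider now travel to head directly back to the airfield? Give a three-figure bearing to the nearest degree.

Leg 1 (197°, 52.9 nmi): east 52.9 sin 197° = -15.47, north 52.9 cos 197° = -50.59
Leg 2 (016°, 9.9 nmi): east 9.9 sin 16° = 2.73, north 9.9 cos 16° = 9.52
Leg 3 (004°, 54.3 nmi): east 54.3 sin 4° = 3.79, north 54.3 cos 4° = 54.17
Net displacement: -8.95 east, 13.10 north. Direction back to start is (8.95, -13.10): bearing = atan2(8.95, -13.10) mod 360° = 145.65° ≈ 146°.

146°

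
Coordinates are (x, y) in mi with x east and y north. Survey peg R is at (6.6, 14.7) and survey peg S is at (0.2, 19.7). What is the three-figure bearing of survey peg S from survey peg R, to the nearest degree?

Δeast = 0.2 − 6.6 = -6.40; Δnorth = 19.7 − 14.7 = 5.00.
Bearing = atan2(Δeast, Δnorth) mod 360° = 308.00° ≈ 308°.

308°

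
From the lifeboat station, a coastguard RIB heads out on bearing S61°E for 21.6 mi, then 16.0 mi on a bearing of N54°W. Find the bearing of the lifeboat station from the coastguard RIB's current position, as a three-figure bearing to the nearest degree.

280°

Leg 1 (S61°E, 21.6 mi): east 21.6 sin 119° = 18.89, north 21.6 cos 119° = -10.47
Leg 2 (N54°W, 16.0 mi): east 16.0 sin 306° = -12.94, north 16.0 cos 306° = 9.40
Net displacement: 5.95 east, -1.07 north. Direction back to start is (-5.95, 1.07): bearing = atan2(-5.95, 1.07) mod 360° = 280.17° ≈ 280°.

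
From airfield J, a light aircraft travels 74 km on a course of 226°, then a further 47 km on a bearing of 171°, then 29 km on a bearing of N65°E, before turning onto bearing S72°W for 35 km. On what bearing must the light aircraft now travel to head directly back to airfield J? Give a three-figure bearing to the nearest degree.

Leg 1 (226°, 74 km): east 74 sin 226° = -53.23, north 74 cos 226° = -51.40
Leg 2 (171°, 47 km): east 47 sin 171° = 7.35, north 47 cos 171° = -46.42
Leg 3 (N65°E, 29 km): east 29 sin 65° = 26.28, north 29 cos 65° = 12.26
Leg 4 (S72°W, 35 km): east 35 sin 252° = -33.29, north 35 cos 252° = -10.82
Net displacement: -52.88 east, -96.39 north. Direction back to start is (52.88, 96.39): bearing = atan2(52.88, 96.39) mod 360° = 28.75° ≈ 029°.

029°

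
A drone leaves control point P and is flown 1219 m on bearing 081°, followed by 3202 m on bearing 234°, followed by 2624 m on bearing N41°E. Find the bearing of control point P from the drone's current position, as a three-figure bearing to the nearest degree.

229°

Leg 1 (081°, 1219 m): east 1219 sin 81° = 1203.99, north 1219 cos 81° = 190.69
Leg 2 (234°, 3202 m): east 3202 sin 234° = -2590.47, north 3202 cos 234° = -1882.09
Leg 3 (N41°E, 2624 m): east 2624 sin 41° = 1721.50, north 2624 cos 41° = 1980.36
Net displacement: 335.02 east, 288.96 north. Direction back to start is (-335.02, -288.96): bearing = atan2(-335.02, -288.96) mod 360° = 229.22° ≈ 229°.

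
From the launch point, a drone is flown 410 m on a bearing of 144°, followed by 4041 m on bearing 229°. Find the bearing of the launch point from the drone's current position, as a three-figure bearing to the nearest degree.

043°

Leg 1 (144°, 410 m): east 410 sin 144° = 240.99, north 410 cos 144° = -331.70
Leg 2 (229°, 4041 m): east 4041 sin 229° = -3049.78, north 4041 cos 229° = -2651.13
Net displacement: -2808.79 east, -2982.83 north. Direction back to start is (2808.79, 2982.83): bearing = atan2(2808.79, 2982.83) mod 360° = 43.28° ≈ 043°.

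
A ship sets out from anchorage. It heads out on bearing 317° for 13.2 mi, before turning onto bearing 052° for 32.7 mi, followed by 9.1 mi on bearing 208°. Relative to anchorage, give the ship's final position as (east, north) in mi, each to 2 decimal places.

(12.49, 21.75)

Leg 1 (317°, 13.2 mi): east 13.2 sin 317° = -9.00, north 13.2 cos 317° = 9.65
Leg 2 (052°, 32.7 mi): east 32.7 sin 52° = 25.77, north 32.7 cos 52° = 20.13
Leg 3 (208°, 9.1 mi): east 9.1 sin 208° = -4.27, north 9.1 cos 208° = -8.03
Summing: 12.49 mi east, 21.75 mi north → (12.49, 21.75).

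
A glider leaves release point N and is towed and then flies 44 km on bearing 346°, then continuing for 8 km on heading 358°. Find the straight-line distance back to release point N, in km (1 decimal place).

Leg 1 (346°, 44 km): east 44 sin 346° = -10.64, north 44 cos 346° = 42.69
Leg 2 (358°, 8 km): east 8 sin 358° = -0.28, north 8 cos 358° = 8.00
Net: -10.92 east, 50.69 north. Distance = √((-10.92)² + (50.69)²) = 51.852 km.

51.9 km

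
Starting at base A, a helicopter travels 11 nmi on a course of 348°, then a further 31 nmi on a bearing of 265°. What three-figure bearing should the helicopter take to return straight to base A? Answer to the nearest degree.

104°

Leg 1 (348°, 11 nmi): east 11 sin 348° = -2.29, north 11 cos 348° = 10.76
Leg 2 (265°, 31 nmi): east 31 sin 265° = -30.88, north 31 cos 265° = -2.70
Net displacement: -33.17 east, 8.06 north. Direction back to start is (33.17, -8.06): bearing = atan2(33.17, -8.06) mod 360° = 103.65° ≈ 104°.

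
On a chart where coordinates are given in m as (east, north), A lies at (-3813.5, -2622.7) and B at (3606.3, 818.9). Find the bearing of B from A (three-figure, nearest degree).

065°

Δeast = 3606.3 − -3813.5 = 7419.80; Δnorth = 818.9 − -2622.7 = 3441.60.
Bearing = atan2(Δeast, Δnorth) mod 360° = 65.12° ≈ 065°.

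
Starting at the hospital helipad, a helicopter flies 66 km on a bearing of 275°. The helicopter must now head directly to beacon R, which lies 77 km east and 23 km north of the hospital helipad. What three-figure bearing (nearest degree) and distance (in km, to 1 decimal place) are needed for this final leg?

Leg 1 (275°, 66 km): east 66 sin 275° = -65.75, north 66 cos 275° = 5.75
Current position: (-65.75, 5.75). Target: (77, 23). Remaining: Δeast = 142.75, Δnorth = 17.25.
Bearing = atan2(142.75, 17.25) mod 360° = 83.11°; distance = √((142.75)² + (17.25)²) = 143.787 km.

083°, 143.8 km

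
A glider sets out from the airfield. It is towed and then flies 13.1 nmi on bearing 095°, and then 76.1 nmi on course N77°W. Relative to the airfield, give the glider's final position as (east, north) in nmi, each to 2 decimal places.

(-61.10, 15.98)

Leg 1 (095°, 13.1 nmi): east 13.1 sin 95° = 13.05, north 13.1 cos 95° = -1.14
Leg 2 (N77°W, 76.1 nmi): east 76.1 sin 283° = -74.15, north 76.1 cos 283° = 17.12
Summing: -61.10 nmi east, 15.98 nmi north → (-61.10, 15.98).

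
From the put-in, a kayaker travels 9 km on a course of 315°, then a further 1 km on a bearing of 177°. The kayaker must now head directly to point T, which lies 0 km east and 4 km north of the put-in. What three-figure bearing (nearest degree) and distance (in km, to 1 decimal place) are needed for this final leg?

102°, 6.5 km

Leg 1 (315°, 9 km): east 9 sin 315° = -6.36, north 9 cos 315° = 6.36
Leg 2 (177°, 1 km): east 1 sin 177° = 0.05, north 1 cos 177° = -1.00
Current position: (-6.31, 5.37). Target: (0, 4). Remaining: Δeast = 6.31, Δnorth = -1.37.
Bearing = atan2(6.31, -1.37) mod 360° = 102.21°; distance = √((6.31)² + (-1.37)²) = 6.458 km.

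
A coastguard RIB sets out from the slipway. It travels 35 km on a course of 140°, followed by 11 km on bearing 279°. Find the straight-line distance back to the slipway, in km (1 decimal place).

Leg 1 (140°, 35 km): east 35 sin 140° = 22.50, north 35 cos 140° = -26.81
Leg 2 (279°, 11 km): east 11 sin 279° = -10.86, north 11 cos 279° = 1.72
Net: 11.63 east, -25.09 north. Distance = √((11.63)² + (-25.09)²) = 27.656 km.

27.7 km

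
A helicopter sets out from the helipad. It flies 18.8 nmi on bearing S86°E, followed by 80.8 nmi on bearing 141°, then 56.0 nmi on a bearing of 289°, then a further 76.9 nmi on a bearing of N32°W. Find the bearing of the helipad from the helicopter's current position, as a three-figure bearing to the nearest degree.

Leg 1 (S86°E, 18.8 nmi): east 18.8 sin 94° = 18.75, north 18.8 cos 94° = -1.31
Leg 2 (141°, 80.8 nmi): east 80.8 sin 141° = 50.85, north 80.8 cos 141° = -62.79
Leg 3 (289°, 56.0 nmi): east 56.0 sin 289° = -52.95, north 56.0 cos 289° = 18.23
Leg 4 (N32°W, 76.9 nmi): east 76.9 sin 328° = -40.75, north 76.9 cos 328° = 65.21
Net displacement: -24.10 east, 19.34 north. Direction back to start is (24.10, -19.34): bearing = atan2(24.10, -19.34) mod 360° = 128.75° ≈ 129°.

129°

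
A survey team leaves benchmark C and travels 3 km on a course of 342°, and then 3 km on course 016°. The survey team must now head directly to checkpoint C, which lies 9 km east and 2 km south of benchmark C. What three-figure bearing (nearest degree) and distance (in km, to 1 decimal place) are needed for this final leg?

130°, 11.9 km

Leg 1 (342°, 3 km): east 3 sin 342° = -0.93, north 3 cos 342° = 2.85
Leg 2 (016°, 3 km): east 3 sin 16° = 0.83, north 3 cos 16° = 2.88
Current position: (-0.10, 5.74). Target: (9, -2). Remaining: Δeast = 9.10, Δnorth = -7.74.
Bearing = atan2(9.10, -7.74) mod 360° = 130.37°; distance = √((9.10)² + (-7.74)²) = 11.945 km.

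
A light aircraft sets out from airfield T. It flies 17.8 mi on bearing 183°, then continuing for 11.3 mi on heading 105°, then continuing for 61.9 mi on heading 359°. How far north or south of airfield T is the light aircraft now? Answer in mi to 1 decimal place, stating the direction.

Leg 1 (183°, 17.8 mi): east 17.8 sin 183° = -0.93, north 17.8 cos 183° = -17.78
Leg 2 (105°, 11.3 mi): east 11.3 sin 105° = 10.91, north 11.3 cos 105° = -2.92
Leg 3 (359°, 61.9 mi): east 61.9 sin 359° = -1.08, north 61.9 cos 359° = 61.89
Net north component: 41.19 mi.

41.2 mi north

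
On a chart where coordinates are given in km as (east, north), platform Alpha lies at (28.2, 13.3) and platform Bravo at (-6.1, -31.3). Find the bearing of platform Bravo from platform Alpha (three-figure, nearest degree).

Δeast = -6.1 − 28.2 = -34.30; Δnorth = -31.3 − 13.3 = -44.60.
Bearing = atan2(Δeast, Δnorth) mod 360° = 217.56° ≈ 218°.

218°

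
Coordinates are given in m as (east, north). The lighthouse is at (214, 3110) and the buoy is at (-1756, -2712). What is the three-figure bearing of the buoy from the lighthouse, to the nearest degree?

199°

Δeast = -1756 − 214 = -1970.00; Δnorth = -2712 − 3110 = -5822.00.
Bearing = atan2(Δeast, Δnorth) mod 360° = 198.69° ≈ 199°.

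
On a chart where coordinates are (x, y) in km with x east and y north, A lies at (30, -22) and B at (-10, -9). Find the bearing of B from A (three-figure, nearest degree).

288°

Δeast = -10 − 30 = -40.00; Δnorth = -9 − -22 = 13.00.
Bearing = atan2(Δeast, Δnorth) mod 360° = 288.00° ≈ 288°.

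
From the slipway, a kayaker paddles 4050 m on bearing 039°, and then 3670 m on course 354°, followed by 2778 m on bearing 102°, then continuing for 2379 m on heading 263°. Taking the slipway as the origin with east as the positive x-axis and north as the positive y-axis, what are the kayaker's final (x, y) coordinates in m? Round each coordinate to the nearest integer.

Leg 1 (039°, 4050 m): east 4050 sin 39° = 2548.75, north 4050 cos 39° = 3147.44
Leg 2 (354°, 3670 m): east 3670 sin 354° = -383.62, north 3670 cos 354° = 3649.90
Leg 3 (102°, 2778 m): east 2778 sin 102° = 2717.29, north 2778 cos 102° = -577.58
Leg 4 (263°, 2379 m): east 2379 sin 263° = -2361.27, north 2379 cos 263° = -289.93
Summing: 2521.15 m east, 5929.83 m north → (2521, 5930).

(2521, 5930)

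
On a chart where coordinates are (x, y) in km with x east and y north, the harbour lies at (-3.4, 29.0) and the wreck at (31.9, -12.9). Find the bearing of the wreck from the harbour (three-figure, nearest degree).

140°

Δeast = 31.9 − -3.4 = 35.30; Δnorth = -12.9 − 29.0 = -41.90.
Bearing = atan2(Δeast, Δnorth) mod 360° = 139.89° ≈ 140°.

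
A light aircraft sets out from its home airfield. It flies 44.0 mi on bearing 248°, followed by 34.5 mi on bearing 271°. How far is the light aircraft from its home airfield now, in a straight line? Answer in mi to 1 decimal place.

76.9 mi

Leg 1 (248°, 44.0 mi): east 44.0 sin 248° = -40.80, north 44.0 cos 248° = -16.48
Leg 2 (271°, 34.5 mi): east 34.5 sin 271° = -34.49, north 34.5 cos 271° = 0.60
Net: -75.29 east, -15.88 north. Distance = √((-75.29)² + (-15.88)²) = 76.947 mi.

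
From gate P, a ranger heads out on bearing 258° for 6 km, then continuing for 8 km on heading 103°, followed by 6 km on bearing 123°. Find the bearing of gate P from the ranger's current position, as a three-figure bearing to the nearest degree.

Leg 1 (258°, 6 km): east 6 sin 258° = -5.87, north 6 cos 258° = -1.25
Leg 2 (103°, 8 km): east 8 sin 103° = 7.79, north 8 cos 103° = -1.80
Leg 3 (123°, 6 km): east 6 sin 123° = 5.03, north 6 cos 123° = -3.27
Net displacement: 6.96 east, -6.31 north. Direction back to start is (-6.96, 6.31): bearing = atan2(-6.96, 6.31) mod 360° = 312.23° ≈ 312°.

312°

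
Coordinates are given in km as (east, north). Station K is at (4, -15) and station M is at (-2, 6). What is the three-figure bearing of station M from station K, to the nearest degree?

Δeast = -2 − 4 = -6.00; Δnorth = 6 − -15 = 21.00.
Bearing = atan2(Δeast, Δnorth) mod 360° = 344.05° ≈ 344°.

344°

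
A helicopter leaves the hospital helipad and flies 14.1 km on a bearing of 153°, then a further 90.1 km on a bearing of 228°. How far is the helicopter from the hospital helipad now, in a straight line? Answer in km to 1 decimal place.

94.7 km

Leg 1 (153°, 14.1 km): east 14.1 sin 153° = 6.40, north 14.1 cos 153° = -12.56
Leg 2 (228°, 90.1 km): east 90.1 sin 228° = -66.96, north 90.1 cos 228° = -60.29
Net: -60.56 east, -72.85 north. Distance = √((-60.56)² + (-72.85)²) = 94.733 km.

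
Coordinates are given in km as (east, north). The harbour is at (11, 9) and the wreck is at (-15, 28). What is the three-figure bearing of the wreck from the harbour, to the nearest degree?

306°

Δeast = -15 − 11 = -26.00; Δnorth = 28 − 9 = 19.00.
Bearing = atan2(Δeast, Δnorth) mod 360° = 306.16° ≈ 306°.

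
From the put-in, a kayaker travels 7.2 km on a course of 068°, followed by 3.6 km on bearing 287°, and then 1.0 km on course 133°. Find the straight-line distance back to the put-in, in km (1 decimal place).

5.0 km

Leg 1 (068°, 7.2 km): east 7.2 sin 68° = 6.68, north 7.2 cos 68° = 2.70
Leg 2 (287°, 3.6 km): east 3.6 sin 287° = -3.44, north 3.6 cos 287° = 1.05
Leg 3 (133°, 1.0 km): east 1.0 sin 133° = 0.73, north 1.0 cos 133° = -0.68
Net: 3.96 east, 3.07 north. Distance = √((3.96)² + (3.07)²) = 5.013 km.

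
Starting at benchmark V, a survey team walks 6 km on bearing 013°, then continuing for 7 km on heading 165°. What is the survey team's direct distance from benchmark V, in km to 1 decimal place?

Leg 1 (013°, 6 km): east 6 sin 13° = 1.35, north 6 cos 13° = 5.85
Leg 2 (165°, 7 km): east 7 sin 165° = 1.81, north 7 cos 165° = -6.76
Net: 3.16 east, -0.92 north. Distance = √((3.16)² + (-0.92)²) = 3.291 km.

3.3 km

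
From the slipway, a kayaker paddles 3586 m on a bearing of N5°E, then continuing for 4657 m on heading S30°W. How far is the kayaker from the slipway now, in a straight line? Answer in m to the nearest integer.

Leg 1 (N5°E, 3586 m): east 3586 sin 5° = 312.54, north 3586 cos 5° = 3572.35
Leg 2 (S30°W, 4657 m): east 4657 sin 210° = -2328.50, north 4657 cos 210° = -4033.08
Net: -2015.96 east, -460.73 north. Distance = √((-2015.96)² + (-460.73)²) = 2067.936 m.

2068 m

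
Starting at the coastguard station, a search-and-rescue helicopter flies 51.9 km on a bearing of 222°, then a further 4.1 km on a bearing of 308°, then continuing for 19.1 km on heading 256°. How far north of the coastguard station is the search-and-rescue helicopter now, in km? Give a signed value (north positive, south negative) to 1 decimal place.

Leg 1 (222°, 51.9 km): east 51.9 sin 222° = -34.73, north 51.9 cos 222° = -38.57
Leg 2 (308°, 4.1 km): east 4.1 sin 308° = -3.23, north 4.1 cos 308° = 2.52
Leg 3 (256°, 19.1 km): east 19.1 sin 256° = -18.53, north 19.1 cos 256° = -4.62
Net north component: -40.67 km.

-40.7 km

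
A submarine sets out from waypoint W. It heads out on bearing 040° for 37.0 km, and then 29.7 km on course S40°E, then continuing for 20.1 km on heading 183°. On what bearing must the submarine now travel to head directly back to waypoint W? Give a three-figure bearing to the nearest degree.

289°

Leg 1 (040°, 37.0 km): east 37.0 sin 40° = 23.78, north 37.0 cos 40° = 28.34
Leg 2 (S40°E, 29.7 km): east 29.7 sin 140° = 19.09, north 29.7 cos 140° = -22.75
Leg 3 (183°, 20.1 km): east 20.1 sin 183° = -1.05, north 20.1 cos 183° = -20.07
Net displacement: 41.82 east, -14.48 north. Direction back to start is (-41.82, 14.48): bearing = atan2(-41.82, 14.48) mod 360° = 289.10° ≈ 289°.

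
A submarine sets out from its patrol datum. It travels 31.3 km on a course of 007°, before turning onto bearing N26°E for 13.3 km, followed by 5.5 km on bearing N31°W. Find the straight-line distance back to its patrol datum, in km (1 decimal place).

Leg 1 (007°, 31.3 km): east 31.3 sin 7° = 3.81, north 31.3 cos 7° = 31.07
Leg 2 (N26°E, 13.3 km): east 13.3 sin 26° = 5.83, north 13.3 cos 26° = 11.95
Leg 3 (N31°W, 5.5 km): east 5.5 sin 329° = -2.83, north 5.5 cos 329° = 4.71
Net: 6.81 east, 47.74 north. Distance = √((6.81)² + (47.74)²) = 48.219 km.

48.2 km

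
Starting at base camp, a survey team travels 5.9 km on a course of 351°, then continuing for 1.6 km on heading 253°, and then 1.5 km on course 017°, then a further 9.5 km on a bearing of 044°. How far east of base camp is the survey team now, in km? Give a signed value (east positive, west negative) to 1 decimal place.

4.6 km

Leg 1 (351°, 5.9 km): east 5.9 sin 351° = -0.92, north 5.9 cos 351° = 5.83
Leg 2 (253°, 1.6 km): east 1.6 sin 253° = -1.53, north 1.6 cos 253° = -0.47
Leg 3 (017°, 1.5 km): east 1.5 sin 17° = 0.44, north 1.5 cos 17° = 1.43
Leg 4 (044°, 9.5 km): east 9.5 sin 44° = 6.60, north 9.5 cos 44° = 6.83
Net east component: 4.58 km.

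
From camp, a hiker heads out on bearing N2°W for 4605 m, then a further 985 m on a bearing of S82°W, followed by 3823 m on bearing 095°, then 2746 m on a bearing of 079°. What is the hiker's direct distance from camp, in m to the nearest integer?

7106 m

Leg 1 (N2°W, 4605 m): east 4605 sin 358° = -160.71, north 4605 cos 358° = 4602.19
Leg 2 (S82°W, 985 m): east 985 sin 262° = -975.41, north 985 cos 262° = -137.09
Leg 3 (095°, 3823 m): east 3823 sin 95° = 3808.45, north 3823 cos 95° = -333.20
Leg 4 (079°, 2746 m): east 2746 sin 79° = 2695.55, north 2746 cos 79° = 523.96
Net: 5367.87 east, 4655.87 north. Distance = √((5367.87)² + (4655.87)²) = 7105.719 m.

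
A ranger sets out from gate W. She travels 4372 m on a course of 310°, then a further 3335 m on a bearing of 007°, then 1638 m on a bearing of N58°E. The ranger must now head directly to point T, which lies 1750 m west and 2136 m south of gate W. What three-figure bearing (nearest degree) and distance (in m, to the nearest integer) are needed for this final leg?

Leg 1 (310°, 4372 m): east 4372 sin 310° = -3349.15, north 4372 cos 310° = 2810.27
Leg 2 (007°, 3335 m): east 3335 sin 7° = 406.43, north 3335 cos 7° = 3310.14
Leg 3 (N58°E, 1638 m): east 1638 sin 58° = 1389.10, north 1638 cos 58° = 868.01
Current position: (-1553.61, 6988.42). Target: (-1750, -2136). Remaining: Δeast = -196.39, Δnorth = -9124.42.
Bearing = atan2(-196.39, -9124.42) mod 360° = 181.23°; distance = √((-196.39)² + (-9124.42)²) = 9126.530 m.

181°, 9127 m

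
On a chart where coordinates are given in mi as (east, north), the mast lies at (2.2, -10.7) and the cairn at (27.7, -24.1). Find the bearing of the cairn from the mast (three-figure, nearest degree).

Δeast = 27.7 − 2.2 = 25.50; Δnorth = -24.1 − -10.7 = -13.40.
Bearing = atan2(Δeast, Δnorth) mod 360° = 117.72° ≈ 118°.

118°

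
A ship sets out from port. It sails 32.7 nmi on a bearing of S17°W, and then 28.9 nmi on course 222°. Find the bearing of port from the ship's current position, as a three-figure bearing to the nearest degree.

Leg 1 (S17°W, 32.7 nmi): east 32.7 sin 197° = -9.56, north 32.7 cos 197° = -31.27
Leg 2 (222°, 28.9 nmi): east 28.9 sin 222° = -19.34, north 28.9 cos 222° = -21.48
Net displacement: -28.90 east, -52.75 north. Direction back to start is (28.90, 52.75): bearing = atan2(28.90, 52.75) mod 360° = 28.72° ≈ 029°.

029°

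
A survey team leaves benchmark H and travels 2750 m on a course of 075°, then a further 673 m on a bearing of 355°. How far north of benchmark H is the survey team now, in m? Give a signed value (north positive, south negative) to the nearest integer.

1382 m

Leg 1 (075°, 2750 m): east 2750 sin 75° = 2656.30, north 2750 cos 75° = 711.75
Leg 2 (355°, 673 m): east 673 sin 355° = -58.66, north 673 cos 355° = 670.44
Net north component: 1382.19 m.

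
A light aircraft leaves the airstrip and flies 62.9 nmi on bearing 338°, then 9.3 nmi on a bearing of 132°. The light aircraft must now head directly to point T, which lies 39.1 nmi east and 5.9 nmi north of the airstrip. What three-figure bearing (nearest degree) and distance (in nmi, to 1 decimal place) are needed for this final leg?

Leg 1 (338°, 62.9 nmi): east 62.9 sin 338° = -23.56, north 62.9 cos 338° = 58.32
Leg 2 (132°, 9.3 nmi): east 9.3 sin 132° = 6.91, north 9.3 cos 132° = -6.22
Current position: (-16.65, 52.10). Target: (39.1, 5.9). Remaining: Δeast = 55.75, Δnorth = -46.20.
Bearing = atan2(55.75, -46.20) mod 360° = 129.65°; distance = √((55.75)² + (-46.20)²) = 72.404 nmi.

130°, 72.4 nmi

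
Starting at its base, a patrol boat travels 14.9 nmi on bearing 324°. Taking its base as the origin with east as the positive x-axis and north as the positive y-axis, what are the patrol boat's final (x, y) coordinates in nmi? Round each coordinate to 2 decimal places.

Leg 1 (324°, 14.9 nmi): east 14.9 sin 324° = -8.76, north 14.9 cos 324° = 12.05
Summing: -8.76 nmi east, 12.05 nmi north → (-8.76, 12.05).

(-8.76, 12.05)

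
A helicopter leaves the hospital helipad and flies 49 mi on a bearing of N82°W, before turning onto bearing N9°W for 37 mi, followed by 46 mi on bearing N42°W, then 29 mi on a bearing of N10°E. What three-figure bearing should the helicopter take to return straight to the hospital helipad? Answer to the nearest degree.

143°

Leg 1 (N82°W, 49 mi): east 49 sin 278° = -48.52, north 49 cos 278° = 6.82
Leg 2 (N9°W, 37 mi): east 37 sin 351° = -5.79, north 37 cos 351° = 36.54
Leg 3 (N42°W, 46 mi): east 46 sin 318° = -30.78, north 46 cos 318° = 34.18
Leg 4 (N10°E, 29 mi): east 29 sin 10° = 5.04, north 29 cos 10° = 28.56
Net displacement: -80.06 east, 106.11 north. Direction back to start is (80.06, -106.11): bearing = atan2(80.06, -106.11) mod 360° = 142.97° ≈ 143°.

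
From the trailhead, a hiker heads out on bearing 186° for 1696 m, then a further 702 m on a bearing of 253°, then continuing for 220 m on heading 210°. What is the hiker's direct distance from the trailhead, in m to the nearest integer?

2293 m

Leg 1 (186°, 1696 m): east 1696 sin 186° = -177.28, north 1696 cos 186° = -1686.71
Leg 2 (253°, 702 m): east 702 sin 253° = -671.33, north 702 cos 253° = -205.24
Leg 3 (210°, 220 m): east 220 sin 210° = -110.00, north 220 cos 210° = -190.53
Net: -958.61 east, -2082.48 north. Distance = √((-958.61)² + (-2082.48)²) = 2292.520 m.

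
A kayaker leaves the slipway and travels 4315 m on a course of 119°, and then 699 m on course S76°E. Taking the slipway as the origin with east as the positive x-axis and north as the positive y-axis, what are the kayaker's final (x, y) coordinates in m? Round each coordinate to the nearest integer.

(4452, -2261)

Leg 1 (119°, 4315 m): east 4315 sin 119° = 3773.98, north 4315 cos 119° = -2091.95
Leg 2 (S76°E, 699 m): east 699 sin 104° = 678.24, north 699 cos 104° = -169.10
Summing: 4452.22 m east, -2261.06 m north → (4452, -2261).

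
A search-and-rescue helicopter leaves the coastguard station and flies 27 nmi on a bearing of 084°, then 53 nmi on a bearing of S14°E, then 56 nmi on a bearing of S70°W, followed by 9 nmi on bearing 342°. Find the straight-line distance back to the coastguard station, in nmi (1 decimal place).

61.3 nmi

Leg 1 (084°, 27 nmi): east 27 sin 84° = 26.85, north 27 cos 84° = 2.82
Leg 2 (S14°E, 53 nmi): east 53 sin 166° = 12.82, north 53 cos 166° = -51.43
Leg 3 (S70°W, 56 nmi): east 56 sin 250° = -52.62, north 56 cos 250° = -19.15
Leg 4 (342°, 9 nmi): east 9 sin 342° = -2.78, north 9 cos 342° = 8.56
Net: -15.73 east, -59.20 north. Distance = √((-15.73)² + (-59.20)²) = 61.251 nmi.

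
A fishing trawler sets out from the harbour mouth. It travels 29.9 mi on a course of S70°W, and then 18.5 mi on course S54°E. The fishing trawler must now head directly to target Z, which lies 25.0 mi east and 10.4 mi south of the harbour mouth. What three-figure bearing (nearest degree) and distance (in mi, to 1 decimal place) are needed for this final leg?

074°, 39.6 mi

Leg 1 (S70°W, 29.9 mi): east 29.9 sin 250° = -28.10, north 29.9 cos 250° = -10.23
Leg 2 (S54°E, 18.5 mi): east 18.5 sin 126° = 14.97, north 18.5 cos 126° = -10.87
Current position: (-13.13, -21.10). Target: (25.0, -10.4). Remaining: Δeast = 38.13, Δnorth = 10.70.
Bearing = atan2(38.13, 10.70) mod 360° = 74.32°; distance = √((38.13)² + (10.70)²) = 39.603 mi.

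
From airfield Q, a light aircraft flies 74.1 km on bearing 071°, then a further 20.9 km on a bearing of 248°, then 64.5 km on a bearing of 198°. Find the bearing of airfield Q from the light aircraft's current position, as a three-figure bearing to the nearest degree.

Leg 1 (071°, 74.1 km): east 74.1 sin 71° = 70.06, north 74.1 cos 71° = 24.12
Leg 2 (248°, 20.9 km): east 20.9 sin 248° = -19.38, north 20.9 cos 248° = -7.83
Leg 3 (198°, 64.5 km): east 64.5 sin 198° = -19.93, north 64.5 cos 198° = -61.34
Net displacement: 30.75 east, -45.05 north. Direction back to start is (-30.75, 45.05): bearing = atan2(-30.75, 45.05) mod 360° = 325.68° ≈ 326°.

326°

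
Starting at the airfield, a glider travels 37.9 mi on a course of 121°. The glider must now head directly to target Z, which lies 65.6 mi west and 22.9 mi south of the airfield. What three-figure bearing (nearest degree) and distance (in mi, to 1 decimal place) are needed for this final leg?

268°, 98.1 mi

Leg 1 (121°, 37.9 mi): east 37.9 sin 121° = 32.49, north 37.9 cos 121° = -19.52
Current position: (32.49, -19.52). Target: (-65.6, -22.9). Remaining: Δeast = -98.09, Δnorth = -3.38.
Bearing = atan2(-98.09, -3.38) mod 360° = 268.03°; distance = √((-98.09)² + (-3.38)²) = 98.145 mi.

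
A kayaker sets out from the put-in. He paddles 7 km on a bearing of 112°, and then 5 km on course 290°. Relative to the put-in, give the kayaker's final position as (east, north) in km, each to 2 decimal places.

Leg 1 (112°, 7 km): east 7 sin 112° = 6.49, north 7 cos 112° = -2.62
Leg 2 (290°, 5 km): east 5 sin 290° = -4.70, north 5 cos 290° = 1.71
Summing: 1.79 km east, -0.91 km north → (1.79, -0.91).

(1.79, -0.91)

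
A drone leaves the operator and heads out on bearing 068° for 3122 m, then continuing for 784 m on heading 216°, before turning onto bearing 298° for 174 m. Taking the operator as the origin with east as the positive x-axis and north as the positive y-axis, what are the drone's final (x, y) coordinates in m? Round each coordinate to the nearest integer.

Leg 1 (068°, 3122 m): east 3122 sin 68° = 2894.67, north 3122 cos 68° = 1169.52
Leg 2 (216°, 784 m): east 784 sin 216° = -460.82, north 784 cos 216° = -634.27
Leg 3 (298°, 174 m): east 174 sin 298° = -153.63, north 174 cos 298° = 81.69
Summing: 2280.21 m east, 616.94 m north → (2280, 617).

(2280, 617)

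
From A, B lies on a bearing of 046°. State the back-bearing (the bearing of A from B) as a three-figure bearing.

Back-bearing = 046° + 180° = 226°.

226°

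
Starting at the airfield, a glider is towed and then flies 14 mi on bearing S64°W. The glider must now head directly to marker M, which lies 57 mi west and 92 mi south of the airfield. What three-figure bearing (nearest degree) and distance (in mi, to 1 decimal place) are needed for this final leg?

Leg 1 (S64°W, 14 mi): east 14 sin 244° = -12.58, north 14 cos 244° = -6.14
Current position: (-12.58, -6.14). Target: (-57, -92). Remaining: Δeast = -44.42, Δnorth = -85.86.
Bearing = atan2(-44.42, -85.86) mod 360° = 207.35°; distance = √((-44.42)² + (-85.86)²) = 96.671 mi.

207°, 96.7 mi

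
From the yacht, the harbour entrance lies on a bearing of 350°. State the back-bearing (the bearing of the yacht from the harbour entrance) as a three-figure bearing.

Back-bearing = 350° − 180° = 170°.

170°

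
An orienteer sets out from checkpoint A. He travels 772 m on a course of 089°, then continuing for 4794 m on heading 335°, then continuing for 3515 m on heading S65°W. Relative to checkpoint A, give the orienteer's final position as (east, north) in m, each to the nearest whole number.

(-4440, 2873)

Leg 1 (089°, 772 m): east 772 sin 89° = 771.88, north 772 cos 89° = 13.47
Leg 2 (335°, 4794 m): east 4794 sin 335° = -2026.03, north 4794 cos 335° = 4344.84
Leg 3 (S65°W, 3515 m): east 3515 sin 245° = -3185.67, north 3515 cos 245° = -1485.50
Summing: -4439.82 m east, 2872.81 m north → (-4440, 2873).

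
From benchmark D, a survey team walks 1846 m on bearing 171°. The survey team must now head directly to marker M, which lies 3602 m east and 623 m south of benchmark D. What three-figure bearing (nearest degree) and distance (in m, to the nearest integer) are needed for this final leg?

Leg 1 (171°, 1846 m): east 1846 sin 171° = 288.78, north 1846 cos 171° = -1823.27
Current position: (288.78, -1823.27). Target: (3602, -623). Remaining: Δeast = 3313.22, Δnorth = 1200.27.
Bearing = atan2(3313.22, 1200.27) mod 360° = 70.09°; distance = √((3313.22)² + (1200.27)²) = 3523.932 m.

070°, 3524 m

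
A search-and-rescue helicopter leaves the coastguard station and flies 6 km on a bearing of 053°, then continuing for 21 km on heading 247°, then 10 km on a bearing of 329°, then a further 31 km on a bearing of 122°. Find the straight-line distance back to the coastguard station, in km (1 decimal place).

14.1 km

Leg 1 (053°, 6 km): east 6 sin 53° = 4.79, north 6 cos 53° = 3.61
Leg 2 (247°, 21 km): east 21 sin 247° = -19.33, north 21 cos 247° = -8.21
Leg 3 (329°, 10 km): east 10 sin 329° = -5.15, north 10 cos 329° = 8.57
Leg 4 (122°, 31 km): east 31 sin 122° = 26.29, north 31 cos 122° = -16.43
Net: 6.60 east, -12.45 north. Distance = √((6.60)² + (-12.45)²) = 14.092 km.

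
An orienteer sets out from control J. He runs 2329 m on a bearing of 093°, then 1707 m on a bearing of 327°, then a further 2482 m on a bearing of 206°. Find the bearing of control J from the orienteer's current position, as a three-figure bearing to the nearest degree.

342°

Leg 1 (093°, 2329 m): east 2329 sin 93° = 2325.81, north 2329 cos 93° = -121.89
Leg 2 (327°, 1707 m): east 1707 sin 327° = -929.70, north 1707 cos 327° = 1431.61
Leg 3 (206°, 2482 m): east 2482 sin 206° = -1088.04, north 2482 cos 206° = -2230.81
Net displacement: 308.07 east, -921.09 north. Direction back to start is (-308.07, 921.09): bearing = atan2(-308.07, 921.09) mod 360° = 341.51° ≈ 342°.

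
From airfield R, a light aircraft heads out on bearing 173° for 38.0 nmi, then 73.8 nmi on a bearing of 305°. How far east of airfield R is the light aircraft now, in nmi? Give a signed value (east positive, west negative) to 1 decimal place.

Leg 1 (173°, 38.0 nmi): east 38.0 sin 173° = 4.63, north 38.0 cos 173° = -37.72
Leg 2 (305°, 73.8 nmi): east 73.8 sin 305° = -60.45, north 73.8 cos 305° = 42.33
Net east component: -55.82 nmi.

-55.8 nmi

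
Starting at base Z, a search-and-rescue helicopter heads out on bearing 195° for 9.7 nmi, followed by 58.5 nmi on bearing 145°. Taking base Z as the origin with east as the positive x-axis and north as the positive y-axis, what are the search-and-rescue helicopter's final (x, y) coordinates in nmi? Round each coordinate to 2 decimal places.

(31.04, -57.29)

Leg 1 (195°, 9.7 nmi): east 9.7 sin 195° = -2.51, north 9.7 cos 195° = -9.37
Leg 2 (145°, 58.5 nmi): east 58.5 sin 145° = 33.55, north 58.5 cos 145° = -47.92
Summing: 31.04 nmi east, -57.29 nmi north → (31.04, -57.29).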